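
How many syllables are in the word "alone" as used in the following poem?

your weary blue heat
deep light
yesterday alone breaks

2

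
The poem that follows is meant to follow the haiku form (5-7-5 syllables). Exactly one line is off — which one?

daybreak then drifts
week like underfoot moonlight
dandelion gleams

Line 1: daybreak(2) + then(1) + drifts(1) = 4 (expected 5)
Line 2: week(1) + like(1) + underfoot(3) + moonlight(2) = 7 ✓
Line 3: dandelion(4) + gleams(1) = 5 ✓

Line 1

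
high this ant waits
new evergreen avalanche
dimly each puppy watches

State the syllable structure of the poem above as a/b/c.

4/7/7

Line 1: high (1), this (1), ant (1), waits (1) → 4
Line 2: new (1), evergreen (3), avalanche (3) → 7
Line 3: dimly (2), each (1), puppy (2), watches (2) → 7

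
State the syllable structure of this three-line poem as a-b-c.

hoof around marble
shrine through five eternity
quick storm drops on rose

Line 1: "hoof around marble": 1+2+2 = 5
Line 2: "shrine through five eternity": 1+1+1+4 = 7
Line 3: "quick storm drops on rose": 1+1+1+1+1 = 5

5-7-5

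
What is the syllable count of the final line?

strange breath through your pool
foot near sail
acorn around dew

5

The final line: acorn(2) + around(2) + dew(1) = 5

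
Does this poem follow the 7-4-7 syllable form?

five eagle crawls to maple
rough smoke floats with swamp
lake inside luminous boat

Line 1: five(1) + eagle(2) + crawls(1) + to(1) + maple(2) = 7 ✓
Line 2: rough(1) + smoke(1) + floats(1) + with(1) + swamp(1) = 5 (expected 4)
Line 3: lake(1) + inside(2) + luminous(3) + boat(1) = 7 ✓

No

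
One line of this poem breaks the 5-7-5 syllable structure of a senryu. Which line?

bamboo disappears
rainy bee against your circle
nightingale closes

The second line

Line 1: bamboo (2), disappears (3) → 5 ✓
Line 2: rainy (2), bee (1), against (2), your (1), circle (2) → 8 (expected 7)
Line 3: nightingale (3), closes (2) → 5 ✓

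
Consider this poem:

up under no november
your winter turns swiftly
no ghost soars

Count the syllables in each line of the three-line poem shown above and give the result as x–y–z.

Line 1: "up under no november": 1+2+1+3 = 7
Line 2: "your winter turns swiftly": 1+2+1+2 = 6
Line 3: "no ghost soars": 1+1+1 = 3

7–6–3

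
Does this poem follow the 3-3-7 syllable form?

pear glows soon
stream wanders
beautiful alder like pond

Yes

Line 1: pear(1) + glows(1) + soon(1) = 3 ✓
Line 2: stream(1) + wanders(2) = 3 ✓
Line 3: beautiful(3) + alder(2) + like(1) + pond(1) = 7 ✓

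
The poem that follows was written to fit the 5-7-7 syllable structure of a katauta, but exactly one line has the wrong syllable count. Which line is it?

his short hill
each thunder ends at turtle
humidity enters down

The first line

Line 1: his(1) + short(1) + hill(1) = 3 (expected 5)
Line 2: each(1) + thunder(2) + ends(1) + at(1) + turtle(2) = 7 ✓
Line 3: humidity(4) + enters(2) + down(1) = 7 ✓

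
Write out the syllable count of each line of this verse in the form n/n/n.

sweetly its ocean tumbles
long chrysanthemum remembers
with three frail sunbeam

Line 1: sweetly(2) + its(1) + ocean(2) + tumbles(2) = 7
Line 2: long(1) + chrysanthemum(4) + remembers(3) = 8
Line 3: with(1) + three(1) + frail(1) + sunbeam(2) = 5

7/8/5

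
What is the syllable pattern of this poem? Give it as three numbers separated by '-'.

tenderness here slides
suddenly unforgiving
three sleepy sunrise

Line 1: tenderness (3), here (1), slides (1) → 5
Line 2: suddenly (3), unforgiving (4) → 7
Line 3: three (1), sleepy (2), sunrise (2) → 5

5-7-5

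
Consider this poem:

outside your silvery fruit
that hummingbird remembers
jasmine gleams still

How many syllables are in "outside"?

2

"outside" has 2 syllables.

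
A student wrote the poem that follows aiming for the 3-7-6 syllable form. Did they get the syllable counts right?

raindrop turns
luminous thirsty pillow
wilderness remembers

Yes

Line 1: raindrop (2), turns (1) → 3 ✓
Line 2: luminous (3), thirsty (2), pillow (2) → 7 ✓
Line 3: wilderness (3), remembers (3) → 6 ✓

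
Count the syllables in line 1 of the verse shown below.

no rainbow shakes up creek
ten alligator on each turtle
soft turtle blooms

Line 1: no(1) + rainbow(2) + shakes(1) + up(1) + creek(1) = 6

6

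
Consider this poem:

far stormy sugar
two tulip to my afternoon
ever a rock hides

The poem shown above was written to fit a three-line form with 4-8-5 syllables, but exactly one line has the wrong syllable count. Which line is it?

The first line

Line 1: "far stormy sugar": 1+2+2 = 5 (expected 4)
Line 2: "two tulip to my afternoon": 1+2+1+1+3 = 8 ✓
Line 3: "ever a rock hides": 2+1+1+1 = 5 ✓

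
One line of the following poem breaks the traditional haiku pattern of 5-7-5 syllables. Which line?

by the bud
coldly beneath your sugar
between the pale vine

Line 1: "by the bud": 1+1+1 = 3 (expected 5)
Line 2: "coldly beneath your sugar": 2+2+1+2 = 7 ✓
Line 3: "between the pale vine": 2+1+1+1 = 5 ✓

The first line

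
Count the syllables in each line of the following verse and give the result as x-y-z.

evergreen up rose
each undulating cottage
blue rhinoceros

Line 1: "evergreen up rose": 3+1+1 = 5
Line 2: "each undulating cottage": 1+4+2 = 7
Line 3: "blue rhinoceros": 1+4 = 5

5-7-5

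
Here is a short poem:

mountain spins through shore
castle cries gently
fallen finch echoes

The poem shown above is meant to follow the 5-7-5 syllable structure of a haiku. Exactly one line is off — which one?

Line 1: "mountain spins through shore": 2+1+1+1 = 5 ✓
Line 2: "castle cries gently": 2+1+2 = 5 (expected 7)
Line 3: "fallen finch echoes": 2+1+2 = 5 ✓

Line 2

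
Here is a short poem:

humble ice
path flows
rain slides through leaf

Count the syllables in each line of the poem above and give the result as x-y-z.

3-2-4

Line 1: humble (2), ice (1) → 3
Line 2: path (1), flows (1) → 2
Line 3: rain (1), slides (1), through (1), leaf (1) → 4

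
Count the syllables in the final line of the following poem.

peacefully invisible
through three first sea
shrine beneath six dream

The final line: shrine (1), beneath (2), six (1), dream (1) → 5

5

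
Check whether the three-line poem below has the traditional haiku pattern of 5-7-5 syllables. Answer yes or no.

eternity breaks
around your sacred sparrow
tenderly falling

Yes

Line 1: eternity (4), breaks (1) → 5 ✓
Line 2: around (2), your (1), sacred (2), sparrow (2) → 7 ✓
Line 3: tenderly (3), falling (2) → 5 ✓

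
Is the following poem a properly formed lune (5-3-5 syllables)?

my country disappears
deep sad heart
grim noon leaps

No

Line 1: "my country disappears": 1+2+3 = 6 (expected 5)
Line 2: "deep sad heart": 1+1+1 = 3 ✓
Line 3: "grim noon leaps": 1+1+1 = 3 (expected 5)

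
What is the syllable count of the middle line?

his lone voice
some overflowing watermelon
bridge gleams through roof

The middle line: "some overflowing watermelon": 1+4+4 = 9

9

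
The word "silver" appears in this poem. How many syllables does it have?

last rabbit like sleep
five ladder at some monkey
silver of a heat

2

"silver" has 2 syllables.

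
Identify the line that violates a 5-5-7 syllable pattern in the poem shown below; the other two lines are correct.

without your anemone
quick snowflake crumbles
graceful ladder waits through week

Line 1: without(2) + your(1) + anemone(4) = 7 (expected 5)
Line 2: quick(1) + snowflake(2) + crumbles(2) = 5 ✓
Line 3: graceful(2) + ladder(2) + waits(1) + through(1) + week(1) = 7 ✓

The first line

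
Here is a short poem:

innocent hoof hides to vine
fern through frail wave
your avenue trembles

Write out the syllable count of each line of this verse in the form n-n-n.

7-4-6

Line 1: innocent(3) + hoof(1) + hides(1) + to(1) + vine(1) = 7
Line 2: fern(1) + through(1) + frail(1) + wave(1) = 4
Line 3: your(1) + avenue(3) + trembles(2) = 6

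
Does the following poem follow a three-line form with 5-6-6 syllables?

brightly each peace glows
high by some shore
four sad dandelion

Line 1: "brightly each peace glows": 2+1+1+1 = 5 ✓
Line 2: "high by some shore": 1+1+1+1 = 4 (expected 6)
Line 3: "four sad dandelion": 1+1+4 = 6 ✓

No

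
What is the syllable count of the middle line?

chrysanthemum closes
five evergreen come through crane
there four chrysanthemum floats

The middle line: five (1), evergreen (3), come (1), through (1), crane (1) → 7

7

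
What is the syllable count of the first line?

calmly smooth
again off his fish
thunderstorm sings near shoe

3

The first line: calmly(2) + smooth(1) = 3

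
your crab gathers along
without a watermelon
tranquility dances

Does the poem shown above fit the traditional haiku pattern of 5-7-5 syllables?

Line 1: your(1) + crab(1) + gathers(2) + along(2) = 6 (expected 5)
Line 2: without(2) + a(1) + watermelon(4) = 7 ✓
Line 3: tranquility(4) + dances(2) = 6 (expected 5)

No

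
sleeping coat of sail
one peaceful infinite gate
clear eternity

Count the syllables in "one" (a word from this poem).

"one" has 1 syllable.

1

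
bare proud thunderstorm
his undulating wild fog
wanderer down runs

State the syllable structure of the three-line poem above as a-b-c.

Line 1: bare(1) + proud(1) + thunderstorm(3) = 5
Line 2: his(1) + undulating(4) + wild(1) + fog(1) = 7
Line 3: wanderer(3) + down(1) + runs(1) = 5

5-7-5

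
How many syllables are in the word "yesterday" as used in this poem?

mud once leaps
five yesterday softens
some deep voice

3

"yesterday" has 3 syllables.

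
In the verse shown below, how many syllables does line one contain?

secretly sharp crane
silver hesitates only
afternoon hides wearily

5

Line one: secretly(3) + sharp(1) + crane(1) = 5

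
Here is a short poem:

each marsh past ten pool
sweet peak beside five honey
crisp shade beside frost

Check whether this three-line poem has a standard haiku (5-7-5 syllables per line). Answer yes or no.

Yes

Line 1: each(1) + marsh(1) + past(1) + ten(1) + pool(1) = 5 ✓
Line 2: sweet(1) + peak(1) + beside(2) + five(1) + honey(2) = 7 ✓
Line 3: crisp(1) + shade(1) + beside(2) + frost(1) = 5 ✓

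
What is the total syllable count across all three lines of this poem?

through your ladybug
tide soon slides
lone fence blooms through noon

13

Line 1: through (1), your (1), ladybug (3) → 5
Line 2: tide (1), soon (1), slides (1) → 3
Line 3: lone (1), fence (1), blooms (1), through (1), noon (1) → 5
Total: 5 + 3 + 5 = 13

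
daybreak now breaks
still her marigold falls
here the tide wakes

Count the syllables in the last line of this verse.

4

The last line: here(1) + the(1) + tide(1) + wakes(1) = 4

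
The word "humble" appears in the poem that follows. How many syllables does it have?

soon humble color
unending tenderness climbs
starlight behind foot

2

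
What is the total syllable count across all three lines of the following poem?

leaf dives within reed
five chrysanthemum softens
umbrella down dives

17

Line 1: leaf(1) + dives(1) + within(2) + reed(1) = 5
Line 2: five(1) + chrysanthemum(4) + softens(2) = 7
Line 3: umbrella(3) + down(1) + dives(1) = 5
Total: 5 + 7 + 5 = 17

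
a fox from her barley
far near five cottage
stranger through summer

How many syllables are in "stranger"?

2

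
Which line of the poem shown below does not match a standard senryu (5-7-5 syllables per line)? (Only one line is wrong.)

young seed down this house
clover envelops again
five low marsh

Line 1: "young seed down this house": 1+1+1+1+1 = 5 ✓
Line 2: "clover envelops again": 2+3+2 = 7 ✓
Line 3: "five low marsh": 1+1+1 = 3 (expected 5)

Line 3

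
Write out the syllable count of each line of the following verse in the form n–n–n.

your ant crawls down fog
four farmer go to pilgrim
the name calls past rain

Line 1: your (1), ant (1), crawls (1), down (1), fog (1) → 5
Line 2: four (1), farmer (2), go (1), to (1), pilgrim (2) → 7
Line 3: the (1), name (1), calls (1), past (1), rain (1) → 5

5–7–5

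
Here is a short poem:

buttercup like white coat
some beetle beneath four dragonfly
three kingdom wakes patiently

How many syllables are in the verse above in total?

22

Line 1: "buttercup like white coat": 3+1+1+1 = 6
Line 2: "some beetle beneath four dragonfly": 1+2+2+1+3 = 9
Line 3: "three kingdom wakes patiently": 1+2+1+3 = 7
Total: 6 + 9 + 7 = 22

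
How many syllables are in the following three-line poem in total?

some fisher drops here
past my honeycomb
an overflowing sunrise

Line 1: some(1) + fisher(2) + drops(1) + here(1) = 5
Line 2: past(1) + my(1) + honeycomb(3) = 5
Line 3: an(1) + overflowing(4) + sunrise(2) = 7
Total: 5 + 5 + 7 = 17

17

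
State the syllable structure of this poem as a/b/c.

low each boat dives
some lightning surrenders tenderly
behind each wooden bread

4/9/6

Line 1: "low each boat dives": 1+1+1+1 = 4
Line 2: "some lightning surrenders tenderly": 1+2+3+3 = 9
Line 3: "behind each wooden bread": 2+1+2+1 = 6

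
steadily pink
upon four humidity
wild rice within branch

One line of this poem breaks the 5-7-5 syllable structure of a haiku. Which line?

The first line

Line 1: steadily (3), pink (1) → 4 (expected 5)
Line 2: upon (2), four (1), humidity (4) → 7 ✓
Line 3: wild (1), rice (1), within (2), branch (1) → 5 ✓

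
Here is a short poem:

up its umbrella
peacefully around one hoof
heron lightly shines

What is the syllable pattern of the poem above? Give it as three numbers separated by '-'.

5-7-5

Line 1: up (1), its (1), umbrella (3) → 5
Line 2: peacefully (3), around (2), one (1), hoof (1) → 7
Line 3: heron (2), lightly (2), shines (1) → 5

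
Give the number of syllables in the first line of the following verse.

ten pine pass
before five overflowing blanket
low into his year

The first line: "ten pine pass": 1+1+1 = 3

3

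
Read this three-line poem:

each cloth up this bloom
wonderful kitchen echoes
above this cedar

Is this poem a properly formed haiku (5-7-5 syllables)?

Yes

Line 1: "each cloth up this bloom": 1+1+1+1+1 = 5 ✓
Line 2: "wonderful kitchen echoes": 3+2+2 = 7 ✓
Line 3: "above this cedar": 2+1+2 = 5 ✓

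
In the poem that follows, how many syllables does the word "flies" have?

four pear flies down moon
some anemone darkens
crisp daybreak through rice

"flies" has 1 syllable.

1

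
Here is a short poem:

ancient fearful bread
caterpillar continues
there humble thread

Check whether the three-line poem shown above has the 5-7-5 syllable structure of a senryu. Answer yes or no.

No

Line 1: ancient(2) + fearful(2) + bread(1) = 5 ✓
Line 2: caterpillar(4) + continues(3) = 7 ✓
Line 3: there(1) + humble(2) + thread(1) = 4 (expected 5)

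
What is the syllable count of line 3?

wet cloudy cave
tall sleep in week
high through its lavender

6

Line 3: high (1), through (1), its (1), lavender (3) → 6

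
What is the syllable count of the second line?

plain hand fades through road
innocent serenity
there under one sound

The second line: "innocent serenity": 3+4 = 7

7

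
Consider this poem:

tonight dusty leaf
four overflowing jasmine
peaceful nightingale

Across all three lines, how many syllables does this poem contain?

17

Line 1: tonight (2), dusty (2), leaf (1) → 5
Line 2: four (1), overflowing (4), jasmine (2) → 7
Line 3: peaceful (2), nightingale (3) → 5
Total: 5 + 7 + 5 = 17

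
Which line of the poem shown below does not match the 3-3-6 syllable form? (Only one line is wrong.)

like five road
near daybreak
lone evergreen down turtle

Line 1: like (1), five (1), road (1) → 3 ✓
Line 2: near (1), daybreak (2) → 3 ✓
Line 3: lone (1), evergreen (3), down (1), turtle (2) → 7 (expected 6)

The third line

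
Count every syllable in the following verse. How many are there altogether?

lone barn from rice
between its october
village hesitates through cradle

18

Line 1: lone (1), barn (1), from (1), rice (1) → 4
Line 2: between (2), its (1), october (3) → 6
Line 3: village (2), hesitates (3), through (1), cradle (2) → 8
Total: 4 + 6 + 8 = 18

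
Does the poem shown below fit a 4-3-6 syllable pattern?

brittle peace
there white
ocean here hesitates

No

Line 1: "brittle peace": 2+1 = 3 (expected 4)
Line 2: "there white": 1+1 = 2 (expected 3)
Line 3: "ocean here hesitates": 2+1+3 = 6 ✓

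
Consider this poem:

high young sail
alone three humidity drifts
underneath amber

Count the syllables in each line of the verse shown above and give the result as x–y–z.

Line 1: "high young sail": 1+1+1 = 3
Line 2: "alone three humidity drifts": 2+1+4+1 = 8
Line 3: "underneath amber": 3+2 = 5

3–8–5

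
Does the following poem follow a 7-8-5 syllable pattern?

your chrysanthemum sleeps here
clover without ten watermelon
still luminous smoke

Line 1: your (1), chrysanthemum (4), sleeps (1), here (1) → 7 ✓
Line 2: clover (2), without (2), ten (1), watermelon (4) → 9 (expected 8)
Line 3: still (1), luminous (3), smoke (1) → 5 ✓

No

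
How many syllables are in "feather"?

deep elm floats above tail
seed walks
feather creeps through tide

2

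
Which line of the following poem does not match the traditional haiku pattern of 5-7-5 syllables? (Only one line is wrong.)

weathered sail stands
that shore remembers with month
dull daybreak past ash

Line 1: "weathered sail stands": 2+1+1 = 4 (expected 5)
Line 2: "that shore remembers with month": 1+1+3+1+1 = 7 ✓
Line 3: "dull daybreak past ash": 1+2+1+1 = 5 ✓

Line 1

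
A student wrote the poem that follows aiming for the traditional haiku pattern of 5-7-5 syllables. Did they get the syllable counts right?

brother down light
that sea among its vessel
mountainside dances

Line 1: brother (2), down (1), light (1) → 4 (expected 5)
Line 2: that (1), sea (1), among (2), its (1), vessel (2) → 7 ✓
Line 3: mountainside (3), dances (2) → 5 ✓

No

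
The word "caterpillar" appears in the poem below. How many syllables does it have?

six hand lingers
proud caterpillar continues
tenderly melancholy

4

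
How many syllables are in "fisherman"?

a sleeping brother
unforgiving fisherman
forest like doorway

3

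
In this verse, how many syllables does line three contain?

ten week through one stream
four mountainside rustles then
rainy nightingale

Line three: rainy(2) + nightingale(3) = 5

5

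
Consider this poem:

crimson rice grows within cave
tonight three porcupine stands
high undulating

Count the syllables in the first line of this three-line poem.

7

The first line: crimson (2), rice (1), grows (1), within (2), cave (1) → 7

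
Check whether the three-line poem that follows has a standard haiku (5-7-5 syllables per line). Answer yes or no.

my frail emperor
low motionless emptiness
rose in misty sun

Line 1: my(1) + frail(1) + emperor(3) = 5 ✓
Line 2: low(1) + motionless(3) + emptiness(3) = 7 ✓
Line 3: rose(1) + in(1) + misty(2) + sun(1) = 5 ✓

Yes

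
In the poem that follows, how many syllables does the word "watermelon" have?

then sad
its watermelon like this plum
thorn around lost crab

4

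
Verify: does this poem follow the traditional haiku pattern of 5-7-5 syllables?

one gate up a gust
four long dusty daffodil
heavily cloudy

Yes

Line 1: "one gate up a gust": 1+1+1+1+1 = 5 ✓
Line 2: "four long dusty daffodil": 1+1+2+3 = 7 ✓
Line 3: "heavily cloudy": 3+2 = 5 ✓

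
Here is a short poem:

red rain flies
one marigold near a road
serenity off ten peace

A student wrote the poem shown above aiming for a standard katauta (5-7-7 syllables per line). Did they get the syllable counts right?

Line 1: red (1), rain (1), flies (1) → 3 (expected 5)
Line 2: one (1), marigold (3), near (1), a (1), road (1) → 7 ✓
Line 3: serenity (4), off (1), ten (1), peace (1) → 7 ✓

No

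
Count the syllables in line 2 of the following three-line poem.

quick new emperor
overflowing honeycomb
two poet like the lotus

Line 2: "overflowing honeycomb": 4+3 = 7

7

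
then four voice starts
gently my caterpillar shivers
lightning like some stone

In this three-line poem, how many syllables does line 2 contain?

9

Line 2: gently (2), my (1), caterpillar (4), shivers (2) → 9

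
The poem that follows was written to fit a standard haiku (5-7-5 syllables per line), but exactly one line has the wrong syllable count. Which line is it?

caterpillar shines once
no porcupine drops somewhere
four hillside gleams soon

Line 1: "caterpillar shines once": 4+1+1 = 6 (expected 5)
Line 2: "no porcupine drops somewhere": 1+3+1+2 = 7 ✓
Line 3: "four hillside gleams soon": 1+2+1+1 = 5 ✓

Line 1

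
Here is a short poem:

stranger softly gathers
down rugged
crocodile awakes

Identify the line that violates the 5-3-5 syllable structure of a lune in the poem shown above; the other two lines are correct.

Line 1: stranger(2) + softly(2) + gathers(2) = 6 (expected 5)
Line 2: down(1) + rugged(2) = 3 ✓
Line 3: crocodile(3) + awakes(2) = 5 ✓

The first line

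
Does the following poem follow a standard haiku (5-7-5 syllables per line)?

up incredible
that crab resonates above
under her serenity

No

Line 1: up(1) + incredible(4) = 5 ✓
Line 2: that(1) + crab(1) + resonates(3) + above(2) = 7 ✓
Line 3: under(2) + her(1) + serenity(4) = 7 (expected 5)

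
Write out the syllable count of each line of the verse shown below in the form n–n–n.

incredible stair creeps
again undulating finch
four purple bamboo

6–7–5

Line 1: "incredible stair creeps": 4+1+1 = 6
Line 2: "again undulating finch": 2+4+1 = 7
Line 3: "four purple bamboo": 1+2+2 = 5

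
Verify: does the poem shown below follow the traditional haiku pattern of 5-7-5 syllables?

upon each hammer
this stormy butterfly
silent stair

No

Line 1: upon (2), each (1), hammer (2) → 5 ✓
Line 2: this (1), stormy (2), butterfly (3) → 6 (expected 7)
Line 3: silent (2), stair (1) → 3 (expected 5)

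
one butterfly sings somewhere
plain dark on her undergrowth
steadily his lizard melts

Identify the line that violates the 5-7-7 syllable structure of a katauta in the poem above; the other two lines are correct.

Line 1: one(1) + butterfly(3) + sings(1) + somewhere(2) = 7 (expected 5)
Line 2: plain(1) + dark(1) + on(1) + her(1) + undergrowth(3) = 7 ✓
Line 3: steadily(3) + his(1) + lizard(2) + melts(1) = 7 ✓

The first line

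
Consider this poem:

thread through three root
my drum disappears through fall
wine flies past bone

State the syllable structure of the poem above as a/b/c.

Line 1: thread(1) + through(1) + three(1) + root(1) = 4
Line 2: my(1) + drum(1) + disappears(3) + through(1) + fall(1) = 7
Line 3: wine(1) + flies(1) + past(1) + bone(1) = 4

4/7/4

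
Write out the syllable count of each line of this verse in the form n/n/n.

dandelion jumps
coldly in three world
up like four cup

Line 1: dandelion (4), jumps (1) → 5
Line 2: coldly (2), in (1), three (1), world (1) → 5
Line 3: up (1), like (1), four (1), cup (1) → 4

5/5/4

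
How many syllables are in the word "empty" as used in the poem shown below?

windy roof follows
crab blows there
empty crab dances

2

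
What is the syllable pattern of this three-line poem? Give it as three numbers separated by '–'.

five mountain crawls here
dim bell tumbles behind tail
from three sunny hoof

5–7–5

Line 1: five(1) + mountain(2) + crawls(1) + here(1) = 5
Line 2: dim(1) + bell(1) + tumbles(2) + behind(2) + tail(1) = 7
Line 3: from(1) + three(1) + sunny(2) + hoof(1) = 5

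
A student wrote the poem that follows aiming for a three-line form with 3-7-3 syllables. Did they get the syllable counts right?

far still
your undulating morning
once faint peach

Line 1: "far still": 1+1 = 2 (expected 3)
Line 2: "your undulating morning": 1+4+2 = 7 ✓
Line 3: "once faint peach": 1+1+1 = 3 ✓

No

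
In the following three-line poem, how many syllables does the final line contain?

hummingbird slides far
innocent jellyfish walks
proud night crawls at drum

The final line: proud(1) + night(1) + crawls(1) + at(1) + drum(1) = 5

5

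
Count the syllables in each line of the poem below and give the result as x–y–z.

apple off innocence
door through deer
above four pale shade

Line 1: apple(2) + off(1) + innocence(3) = 6
Line 2: door(1) + through(1) + deer(1) = 3
Line 3: above(2) + four(1) + pale(1) + shade(1) = 5

6–3–5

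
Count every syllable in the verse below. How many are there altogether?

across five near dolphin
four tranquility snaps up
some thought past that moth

Line 1: "across five near dolphin": 2+1+1+2 = 6
Line 2: "four tranquility snaps up": 1+4+1+1 = 7
Line 3: "some thought past that moth": 1+1+1+1+1 = 5
Total: 6 + 7 + 5 = 18

18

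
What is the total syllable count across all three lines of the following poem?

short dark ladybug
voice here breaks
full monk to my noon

13

Line 1: "short dark ladybug": 1+1+3 = 5
Line 2: "voice here breaks": 1+1+1 = 3
Line 3: "full monk to my noon": 1+1+1+1+1 = 5
Total: 5 + 3 + 5 = 13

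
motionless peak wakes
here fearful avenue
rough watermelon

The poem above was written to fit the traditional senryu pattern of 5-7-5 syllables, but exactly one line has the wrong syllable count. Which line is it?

Line 1: motionless(3) + peak(1) + wakes(1) = 5 ✓
Line 2: here(1) + fearful(2) + avenue(3) = 6 (expected 7)
Line 3: rough(1) + watermelon(4) = 5 ✓

The second line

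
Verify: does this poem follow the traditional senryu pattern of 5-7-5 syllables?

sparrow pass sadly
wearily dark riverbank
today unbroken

Line 1: sparrow(2) + pass(1) + sadly(2) = 5 ✓
Line 2: wearily(3) + dark(1) + riverbank(3) = 7 ✓
Line 3: today(2) + unbroken(3) = 5 ✓

Yes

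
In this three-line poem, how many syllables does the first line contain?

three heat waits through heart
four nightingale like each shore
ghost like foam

5

The first line: "three heat waits through heart": 1+1+1+1+1 = 5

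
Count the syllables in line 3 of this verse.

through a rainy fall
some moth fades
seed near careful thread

5

Line 3: seed (1), near (1), careful (2), thread (1) → 5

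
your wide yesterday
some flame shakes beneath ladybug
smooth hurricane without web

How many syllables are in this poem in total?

20

Line 1: your (1), wide (1), yesterday (3) → 5
Line 2: some (1), flame (1), shakes (1), beneath (2), ladybug (3) → 8
Line 3: smooth (1), hurricane (3), without (2), web (1) → 7
Total: 5 + 8 + 7 = 20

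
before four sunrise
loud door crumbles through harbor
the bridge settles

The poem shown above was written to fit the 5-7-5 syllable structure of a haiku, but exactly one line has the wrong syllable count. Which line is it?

Line 1: before(2) + four(1) + sunrise(2) = 5 ✓
Line 2: loud(1) + door(1) + crumbles(2) + through(1) + harbor(2) = 7 ✓
Line 3: the(1) + bridge(1) + settles(2) = 4 (expected 5)

Line 3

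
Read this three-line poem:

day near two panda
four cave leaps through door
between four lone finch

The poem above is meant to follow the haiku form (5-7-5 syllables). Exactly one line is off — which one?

Line 1: "day near two panda": 1+1+1+2 = 5 ✓
Line 2: "four cave leaps through door": 1+1+1+1+1 = 5 (expected 7)
Line 3: "between four lone finch": 2+1+1+1 = 5 ✓

The second line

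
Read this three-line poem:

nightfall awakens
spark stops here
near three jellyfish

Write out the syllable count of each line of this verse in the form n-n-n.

5-3-5

Line 1: nightfall (2), awakens (3) → 5
Line 2: spark (1), stops (1), here (1) → 3
Line 3: near (1), three (1), jellyfish (3) → 5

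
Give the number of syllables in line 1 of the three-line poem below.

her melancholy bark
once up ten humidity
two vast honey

Line 1: her(1) + melancholy(4) + bark(1) = 6

6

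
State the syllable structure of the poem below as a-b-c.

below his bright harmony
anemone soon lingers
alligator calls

Line 1: below(2) + his(1) + bright(1) + harmony(3) = 7
Line 2: anemone(4) + soon(1) + lingers(2) = 7
Line 3: alligator(4) + calls(1) = 5

7-7-5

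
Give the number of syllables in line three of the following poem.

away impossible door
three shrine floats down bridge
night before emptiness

Line three: night (1), before (2), emptiness (3) → 6

6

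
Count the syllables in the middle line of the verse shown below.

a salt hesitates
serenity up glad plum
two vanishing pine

7

The middle line: serenity(4) + up(1) + glad(1) + plum(1) = 7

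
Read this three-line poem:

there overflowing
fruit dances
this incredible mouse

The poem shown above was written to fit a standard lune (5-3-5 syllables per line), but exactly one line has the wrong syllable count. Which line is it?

Line 3

Line 1: there (1), overflowing (4) → 5 ✓
Line 2: fruit (1), dances (2) → 3 ✓
Line 3: this (1), incredible (4), mouse (1) → 6 (expected 5)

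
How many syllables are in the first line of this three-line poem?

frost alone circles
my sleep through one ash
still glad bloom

The first line: frost(1) + alone(2) + circles(2) = 5

5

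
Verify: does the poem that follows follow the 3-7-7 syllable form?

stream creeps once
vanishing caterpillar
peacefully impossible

Yes

Line 1: stream(1) + creeps(1) + once(1) = 3 ✓
Line 2: vanishing(3) + caterpillar(4) = 7 ✓
Line 3: peacefully(3) + impossible(4) = 7 ✓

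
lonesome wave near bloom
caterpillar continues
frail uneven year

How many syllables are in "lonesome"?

2

"lonesome" has 2 syllables.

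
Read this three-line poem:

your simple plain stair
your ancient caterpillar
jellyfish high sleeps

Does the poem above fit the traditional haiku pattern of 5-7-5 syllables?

Line 1: your(1) + simple(2) + plain(1) + stair(1) = 5 ✓
Line 2: your(1) + ancient(2) + caterpillar(4) = 7 ✓
Line 3: jellyfish(3) + high(1) + sleeps(1) = 5 ✓

Yes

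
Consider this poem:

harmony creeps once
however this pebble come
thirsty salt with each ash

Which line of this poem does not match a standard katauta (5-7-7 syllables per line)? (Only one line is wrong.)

Line 3

Line 1: "harmony creeps once": 3+1+1 = 5 ✓
Line 2: "however this pebble come": 3+1+2+1 = 7 ✓
Line 3: "thirsty salt with each ash": 2+1+1+1+1 = 6 (expected 7)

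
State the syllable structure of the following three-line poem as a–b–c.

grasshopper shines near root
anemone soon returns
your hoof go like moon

Line 1: grasshopper (3), shines (1), near (1), root (1) → 6
Line 2: anemone (4), soon (1), returns (2) → 7
Line 3: your (1), hoof (1), go (1), like (1), moon (1) → 5

6–7–5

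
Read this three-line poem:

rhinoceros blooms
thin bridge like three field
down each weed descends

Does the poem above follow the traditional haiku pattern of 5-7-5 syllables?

No

Line 1: rhinoceros(4) + blooms(1) = 5 ✓
Line 2: thin(1) + bridge(1) + like(1) + three(1) + field(1) = 5 (expected 7)
Line 3: down(1) + each(1) + weed(1) + descends(2) = 5 ✓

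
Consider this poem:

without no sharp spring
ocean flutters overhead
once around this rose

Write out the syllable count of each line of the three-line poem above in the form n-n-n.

Line 1: without(2) + no(1) + sharp(1) + spring(1) = 5
Line 2: ocean(2) + flutters(2) + overhead(3) = 7
Line 3: once(1) + around(2) + this(1) + rose(1) = 5

5-7-5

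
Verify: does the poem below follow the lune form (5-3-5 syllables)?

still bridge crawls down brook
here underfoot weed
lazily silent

Line 1: still (1), bridge (1), crawls (1), down (1), brook (1) → 5 ✓
Line 2: here (1), underfoot (3), weed (1) → 5 (expected 3)
Line 3: lazily (3), silent (2) → 5 ✓

No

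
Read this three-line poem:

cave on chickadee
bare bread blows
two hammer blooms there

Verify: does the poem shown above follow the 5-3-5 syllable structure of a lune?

Yes

Line 1: cave (1), on (1), chickadee (3) → 5 ✓
Line 2: bare (1), bread (1), blows (1) → 3 ✓
Line 3: two (1), hammer (2), blooms (1), there (1) → 5 ✓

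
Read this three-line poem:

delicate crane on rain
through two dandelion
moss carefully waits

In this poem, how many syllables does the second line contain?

6

The second line: through (1), two (1), dandelion (4) → 6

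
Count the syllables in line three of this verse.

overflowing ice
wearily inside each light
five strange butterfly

Line three: five (1), strange (1), butterfly (3) → 5

5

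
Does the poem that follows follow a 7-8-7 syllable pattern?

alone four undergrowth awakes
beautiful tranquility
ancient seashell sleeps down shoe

Line 1: alone (2), four (1), undergrowth (3), awakes (2) → 8 (expected 7)
Line 2: beautiful (3), tranquility (4) → 7 (expected 8)
Line 3: ancient (2), seashell (2), sleeps (1), down (1), shoe (1) → 7 ✓

No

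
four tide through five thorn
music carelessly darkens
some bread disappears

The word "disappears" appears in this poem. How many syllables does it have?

"disappears" has 3 syllables.

3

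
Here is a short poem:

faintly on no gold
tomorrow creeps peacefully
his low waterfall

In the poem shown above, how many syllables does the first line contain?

The first line: faintly (2), on (1), no (1), gold (1) → 5

5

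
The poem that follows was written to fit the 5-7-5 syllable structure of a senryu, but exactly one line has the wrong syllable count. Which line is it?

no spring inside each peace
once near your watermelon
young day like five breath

Line 1: "no spring inside each peace": 1+1+2+1+1 = 6 (expected 5)
Line 2: "once near your watermelon": 1+1+1+4 = 7 ✓
Line 3: "young day like five breath": 1+1+1+1+1 = 5 ✓

Line 1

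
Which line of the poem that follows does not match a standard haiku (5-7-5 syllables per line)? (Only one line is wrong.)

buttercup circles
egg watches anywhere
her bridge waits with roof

The second line

Line 1: buttercup(3) + circles(2) = 5 ✓
Line 2: egg(1) + watches(2) + anywhere(3) = 6 (expected 7)
Line 3: her(1) + bridge(1) + waits(1) + with(1) + roof(1) = 5 ✓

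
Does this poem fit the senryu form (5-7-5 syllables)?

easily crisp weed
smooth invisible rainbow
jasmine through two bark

Yes

Line 1: easily(3) + crisp(1) + weed(1) = 5 ✓
Line 2: smooth(1) + invisible(4) + rainbow(2) = 7 ✓
Line 3: jasmine(2) + through(1) + two(1) + bark(1) = 5 ✓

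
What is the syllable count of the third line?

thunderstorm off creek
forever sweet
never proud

3

The third line: never(2) + proud(1) = 3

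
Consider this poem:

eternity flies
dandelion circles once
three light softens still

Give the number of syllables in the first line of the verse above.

5

The first line: eternity (4), flies (1) → 5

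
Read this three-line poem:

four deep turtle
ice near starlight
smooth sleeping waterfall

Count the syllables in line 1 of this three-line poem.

Line 1: "four deep turtle": 1+1+2 = 4

4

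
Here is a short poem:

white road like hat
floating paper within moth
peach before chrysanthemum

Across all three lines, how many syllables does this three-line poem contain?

18

Line 1: white(1) + road(1) + like(1) + hat(1) = 4
Line 2: floating(2) + paper(2) + within(2) + moth(1) = 7
Line 3: peach(1) + before(2) + chrysanthemum(4) = 7
Total: 4 + 7 + 7 = 18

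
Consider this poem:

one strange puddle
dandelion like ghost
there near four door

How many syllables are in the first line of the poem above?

4

The first line: one(1) + strange(1) + puddle(2) = 4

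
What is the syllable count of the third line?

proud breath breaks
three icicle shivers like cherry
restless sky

3

The third line: "restless sky": 2+1 = 3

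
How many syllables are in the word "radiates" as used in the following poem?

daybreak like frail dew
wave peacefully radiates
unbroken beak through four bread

3

"radiates" has 3 syllables.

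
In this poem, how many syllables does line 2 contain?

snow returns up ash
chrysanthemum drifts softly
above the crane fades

Line 2: chrysanthemum(4) + drifts(1) + softly(2) = 7

7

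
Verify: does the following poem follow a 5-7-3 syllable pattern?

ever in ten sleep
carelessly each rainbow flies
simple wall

Yes

Line 1: ever(2) + in(1) + ten(1) + sleep(1) = 5 ✓
Line 2: carelessly(3) + each(1) + rainbow(2) + flies(1) = 7 ✓
Line 3: simple(2) + wall(1) = 3 ✓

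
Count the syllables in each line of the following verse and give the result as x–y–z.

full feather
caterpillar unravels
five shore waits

3–7–3

Line 1: full (1), feather (2) → 3
Line 2: caterpillar (4), unravels (3) → 7
Line 3: five (1), shore (1), waits (1) → 3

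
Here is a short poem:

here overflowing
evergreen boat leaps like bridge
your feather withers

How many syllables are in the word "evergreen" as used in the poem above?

3

"evergreen" has 3 syllables.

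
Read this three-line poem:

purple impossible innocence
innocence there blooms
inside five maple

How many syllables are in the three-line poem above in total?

19

Line 1: purple(2) + impossible(4) + innocence(3) = 9
Line 2: innocence(3) + there(1) + blooms(1) = 5
Line 3: inside(2) + five(1) + maple(2) = 5
Total: 9 + 5 + 5 = 19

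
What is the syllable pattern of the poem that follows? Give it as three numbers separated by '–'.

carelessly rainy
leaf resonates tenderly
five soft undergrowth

Line 1: carelessly(3) + rainy(2) = 5
Line 2: leaf(1) + resonates(3) + tenderly(3) = 7
Line 3: five(1) + soft(1) + undergrowth(3) = 5

5–7–5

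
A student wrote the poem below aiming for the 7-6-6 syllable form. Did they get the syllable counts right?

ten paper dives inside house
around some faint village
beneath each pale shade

No

Line 1: ten(1) + paper(2) + dives(1) + inside(2) + house(1) = 7 ✓
Line 2: around(2) + some(1) + faint(1) + village(2) = 6 ✓
Line 3: beneath(2) + each(1) + pale(1) + shade(1) = 5 (expected 6)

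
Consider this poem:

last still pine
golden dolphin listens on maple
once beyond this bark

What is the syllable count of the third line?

The third line: once(1) + beyond(2) + this(1) + bark(1) = 5

5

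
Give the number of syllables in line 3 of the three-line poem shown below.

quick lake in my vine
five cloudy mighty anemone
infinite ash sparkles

Line 3: infinite(3) + ash(1) + sparkles(2) = 6

6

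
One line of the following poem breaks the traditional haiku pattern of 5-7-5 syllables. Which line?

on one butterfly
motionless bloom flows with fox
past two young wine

The third line

Line 1: on(1) + one(1) + butterfly(3) = 5 ✓
Line 2: motionless(3) + bloom(1) + flows(1) + with(1) + fox(1) = 7 ✓
Line 3: past(1) + two(1) + young(1) + wine(1) = 4 (expected 5)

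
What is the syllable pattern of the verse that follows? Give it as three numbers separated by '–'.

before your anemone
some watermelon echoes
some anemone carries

7–7–7

Line 1: "before your anemone": 2+1+4 = 7
Line 2: "some watermelon echoes": 1+4+2 = 7
Line 3: "some anemone carries": 1+4+2 = 7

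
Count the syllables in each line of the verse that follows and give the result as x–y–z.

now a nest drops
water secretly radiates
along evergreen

4–8–5

Line 1: "now a nest drops": 1+1+1+1 = 4
Line 2: "water secretly radiates": 2+3+3 = 8
Line 3: "along evergreen": 2+3 = 5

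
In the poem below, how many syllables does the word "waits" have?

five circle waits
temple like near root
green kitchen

"waits" has 1 syllable.

1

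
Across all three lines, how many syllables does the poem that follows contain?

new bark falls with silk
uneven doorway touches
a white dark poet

17

Line 1: new(1) + bark(1) + falls(1) + with(1) + silk(1) = 5
Line 2: uneven(3) + doorway(2) + touches(2) = 7
Line 3: a(1) + white(1) + dark(1) + poet(2) = 5
Total: 5 + 7 + 5 = 17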